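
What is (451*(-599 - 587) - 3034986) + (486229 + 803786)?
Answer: -2279857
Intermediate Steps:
(451*(-599 - 587) - 3034986) + (486229 + 803786) = (451*(-1186) - 3034986) + 1290015 = (-534886 - 3034986) + 1290015 = -3569872 + 1290015 = -2279857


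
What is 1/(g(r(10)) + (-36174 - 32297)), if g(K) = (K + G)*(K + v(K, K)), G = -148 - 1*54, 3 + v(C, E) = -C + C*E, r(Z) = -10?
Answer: -1/89035 ≈ -1.1232e-5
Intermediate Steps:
v(C, E) = -3 - C + C*E (v(C, E) = -3 + (-C + C*E) = -3 - C + C*E)
G = -202 (G = -148 - 54 = -202)
g(K) = (-202 + K)*(-3 + K²) (g(K) = (K - 202)*(K + (-3 - K + K*K)) = (-202 + K)*(K + (-3 - K + K²)) = (-202 + K)*(K + (-3 + K² - K)) = (-202 + K)*(-3 + K²))
1/(g(r(10)) + (-36174 - 32297)) = 1/((606 + (-10)³ - 202*(-10)² - 3*(-10)) + (-36174 - 32297)) = 1/((606 - 1000 - 202*100 + 30) - 68471) = 1/((606 - 1000 - 20200 + 30) - 68471) = 1/(-20564 - 68471) = 1/(-89035) = -1/89035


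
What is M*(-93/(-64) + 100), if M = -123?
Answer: -798639/64 ≈ -12479.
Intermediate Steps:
M*(-93/(-64) + 100) = -123*(-93/(-64) + 100) = -123*(-93*(-1/64) + 100) = -123*(93/64 + 100) = -123*6493/64 = -798639/64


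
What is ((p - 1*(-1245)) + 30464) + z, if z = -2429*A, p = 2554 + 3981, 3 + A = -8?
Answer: 64963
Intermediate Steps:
A = -11 (A = -3 - 8 = -11)
p = 6535
z = 26719 (z = -2429*(-11) = 26719)
((p - 1*(-1245)) + 30464) + z = ((6535 - 1*(-1245)) + 30464) + 26719 = ((6535 + 1245) + 30464) + 26719 = (7780 + 30464) + 26719 = 38244 + 26719 = 64963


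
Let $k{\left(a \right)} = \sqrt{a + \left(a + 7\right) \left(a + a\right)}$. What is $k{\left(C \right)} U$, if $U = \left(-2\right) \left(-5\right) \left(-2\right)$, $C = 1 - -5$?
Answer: $- 180 \sqrt{2} \approx -254.56$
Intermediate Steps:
$C = 6$ ($C = 1 + 5 = 6$)
$k{\left(a \right)} = \sqrt{a + 2 a \left(7 + a\right)}$ ($k{\left(a \right)} = \sqrt{a + \left(7 + a\right) 2 a} = \sqrt{a + 2 a \left(7 + a\right)}$)
$U = -20$ ($U = 10 \left(-2\right) = -20$)
$k{\left(C \right)} U = \sqrt{6 \left(15 + 2 \cdot 6\right)} \left(-20\right) = \sqrt{6 \left(15 + 12\right)} \left(-20\right) = \sqrt{6 \cdot 27} \left(-20\right) = \sqrt{162} \left(-20\right) = 9 \sqrt{2} \left(-20\right) = - 180 \sqrt{2}$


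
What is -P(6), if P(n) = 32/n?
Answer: -16/3 ≈ -5.3333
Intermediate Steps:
-P(6) = -32/6 = -1*16/3 = -16/3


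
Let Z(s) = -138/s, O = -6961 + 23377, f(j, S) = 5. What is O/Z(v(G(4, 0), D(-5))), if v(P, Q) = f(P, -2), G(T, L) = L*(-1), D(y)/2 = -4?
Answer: -13680/23 ≈ -594.78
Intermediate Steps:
D(y) = -8 (D(y) = 2*(-4) = -8)
G(T, L) = -L
v(P, Q) = 5
O = 16416
O/Z(v(G(4, 0), D(-5))) = 16416/((-138/5)) = 16416/((-138*1/5)) = 16416/(-138/5) = 16416*(-5/138) = -13680/23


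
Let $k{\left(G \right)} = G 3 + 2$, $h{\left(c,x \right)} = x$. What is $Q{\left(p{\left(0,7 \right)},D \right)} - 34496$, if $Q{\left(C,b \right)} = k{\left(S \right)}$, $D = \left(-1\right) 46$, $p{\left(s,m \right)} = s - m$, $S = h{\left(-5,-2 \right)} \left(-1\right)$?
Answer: $-34488$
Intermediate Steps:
$S = 2$ ($S = \left(-2\right) \left(-1\right) = 2$)
$k{\left(G \right)} = 2 + 3 G$ ($k{\left(G \right)} = 3 G + 2 = 2 + 3 G$)
$D = -46$
$Q{\left(C,b \right)} = 8$ ($Q{\left(C,b \right)} = 2 + 3 \cdot 2 = 2 + 6 = 8$)
$Q{\left(p{\left(0,7 \right)},D \right)} - 34496 = 8 - 34496 = -34488$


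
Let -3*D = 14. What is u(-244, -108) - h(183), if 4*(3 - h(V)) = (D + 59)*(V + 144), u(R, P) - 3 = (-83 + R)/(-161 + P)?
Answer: 4780631/1076 ≈ 4443.0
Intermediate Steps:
D = -14/3 (D = -⅓*14 = -14/3 ≈ -4.6667)
u(R, P) = 3 + (-83 + R)/(-161 + P)
h(V) = -1953 - 163*V/12 (h(V) = 3 - (-14/3 + 59)*(V + 144)/4 = 3 - 163*(144 + V)/12 = 3 - (7824 + 163*V/3)/4 = 3 + (-1956 - 163*V/12) = -1953 - 163*V/12)
u(-244, -108) - h(183) = (-566 - 244 + 3*(-108))/(-161 - 108) - (-1953 - 163/12*183) = (-566 - 244 - 324)/(-269) - (-1953 - 9943/4) = -1/269*(-1134) - 1*(-17755/4) = 1134/269 + 17755/4 = 4780631/1076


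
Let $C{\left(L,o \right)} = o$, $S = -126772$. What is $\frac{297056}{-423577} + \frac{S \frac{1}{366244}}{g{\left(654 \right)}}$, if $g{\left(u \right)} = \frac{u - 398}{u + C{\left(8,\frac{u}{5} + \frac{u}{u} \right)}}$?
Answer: $- \frac{87558962060349}{49642411132160} \approx -1.7638$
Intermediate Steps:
$g{\left(u \right)} = \frac{-398 + u}{1 + \frac{6 u}{5}}$ ($g{\left(u \right)} = \frac{u - 398}{u + \left(\frac{u}{5} + \frac{u}{u}\right)} = \frac{-398 + u}{u + \left(u \frac{1}{5} + 1\right)} = \frac{-398 + u}{u + \left(\frac{u}{5} + 1\right)} = \frac{-398 + u}{u + \left(1 + \frac{u}{5}\right)} = \frac{-398 + u}{1 + \frac{6 u}{5}}$)
$\frac{297056}{-423577} + \frac{S \frac{1}{366244}}{g{\left(654 \right)}} = \frac{297056}{-423577} + \frac{\left(-126772\right) \frac{1}{366244}}{5 \frac{1}{5 + 6 \cdot 654} \left(-398 + 654\right)} = 297056 \left(- \frac{1}{423577}\right) + \frac{\left(-126772\right) \frac{1}{366244}}{5 \frac{1}{5 + 3924} \cdot 256} = - \frac{297056}{423577} - \frac{31693}{91561 \cdot 5 \cdot \frac{1}{3929} \cdot 256} = - \frac{297056}{423577} - \frac{31693}{91561 \cdot \frac{1280}{3929}} = - \frac{297056}{423577} - \frac{124521797}{117198080} = - \frac{87558962060349}{49642411132160}$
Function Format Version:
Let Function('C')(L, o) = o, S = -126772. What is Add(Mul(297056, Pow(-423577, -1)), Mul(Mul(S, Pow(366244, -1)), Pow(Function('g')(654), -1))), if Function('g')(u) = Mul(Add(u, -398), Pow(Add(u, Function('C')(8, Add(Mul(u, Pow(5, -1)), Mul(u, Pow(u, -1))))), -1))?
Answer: Rational(-87558962060349, 49642411132160) ≈ -1.7638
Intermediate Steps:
Function('g')(u) = Mul(Pow(Add(1, Mul(Rational(6, 5), u)), -1), Add(-398, u)) (Function('g')(u) = Mul(Add(u, -398), Pow(Add(u, Add(Mul(u, Pow(5, -1)), Mul(u, Pow(u, -1)))), -1)) = Mul(Add(-398, u), Pow(Add(u, Add(Mul(u, Rational(1, 5)), 1)), -1)) = Mul(Add(-398, u), Pow(Add(u, Add(Mul(Rational(1, 5), u), 1)), -1)) = Mul(Add(-398, u), Pow(Add(u, Add(1, Mul(Rational(1, 5), u))), -1)) = Mul(Add(-398, u), Pow(Add(1, Mul(Rational(6, 5), u)), -1)) = Mul(Pow(Add(1, Mul(Rational(6, 5), u)), -1), Add(-398, u)))
Add(Mul(297056, Pow(-423577, -1)), Mul(Mul(S, Pow(366244, -1)), Pow(Function('g')(654), -1))) = Add(Mul(297056, Pow(-423577, -1)), Mul(Mul(-126772, Pow(366244, -1)), Pow(Mul(5, Pow(Add(5, Mul(6, 654)), -1), Add(-398, 654)), -1))) = Add(Mul(297056, Rational(-1, 423577)), Mul(Mul(-126772, Rational(1, 366244)), Pow(Mul(5, Pow(Add(5, 3924), -1), 256), -1))) = Add(Rational(-297056, 423577), Mul(Rational(-31693, 91561), Pow(Mul(5, Pow(3929, -1), 256), -1))) = Add(Rational(-297056, 423577), Mul(Rational(-31693, 91561), Pow(Mul(5, Rational(1, 3929), 256), -1))) = Add(Rational(-297056, 423577), Mul(Rational(-31693, 91561), Pow(Rational(1280, 3929), -1))) = Add(Rational(-297056, 423577), Mul(Rational(-31693, 91561), Rational(3929, 1280))) = Add(Rational(-297056, 423577), Rational(-124521797, 117198080)) = Rational(-87558962060349, 49642411132160)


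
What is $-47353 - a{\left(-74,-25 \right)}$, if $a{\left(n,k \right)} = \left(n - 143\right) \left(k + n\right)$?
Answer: $-68836$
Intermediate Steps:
$a{\left(n,k \right)} = \left(-143 + n\right) \left(k + n\right)$
$-47353 - a{\left(-74,-25 \right)} = -47353 - \left(\left(-74\right)^{2} - -3575 - -10582 - -1850\right) = -47353 - \left(5476 + 3575 + 10582 + 1850\right) = -47353 - 21483 = -68836$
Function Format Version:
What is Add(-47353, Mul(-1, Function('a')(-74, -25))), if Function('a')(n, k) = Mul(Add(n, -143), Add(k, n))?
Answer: -68836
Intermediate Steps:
Function('a')(n, k) = Mul(Add(-143, n), Add(k, n))
Add(-47353, Mul(-1, Function('a')(-74, -25))) = Add(-47353, Mul(-1, Add(Pow(-74, 2), Mul(-143, -25), Mul(-143, -74), Mul(-25, -74)))) = Add(-47353, Mul(-1, Add(5476, 3575, 10582, 1850))) = Add(-47353, Mul(-1, 21483)) = Add(-47353, -21483) = -68836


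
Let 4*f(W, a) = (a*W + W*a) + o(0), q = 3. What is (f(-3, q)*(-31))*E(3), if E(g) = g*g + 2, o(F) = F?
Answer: 3069/2 ≈ 1534.5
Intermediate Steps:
E(g) = 2 + g² (E(g) = g² + 2 = 2 + g²)
f(W, a) = W*a/2 (f(W, a) = ((a*W + W*a) + 0)/4 = ((W*a + W*a) + 0)/4 = (2*W*a + 0)/4 = (2*W*a)/4 = W*a/2)
(f(-3, q)*(-31))*E(3) = (((½)*(-3)*3)*(-31))*(2 + 3²) = (-9/2*(-31))*(2 + 9) = (279/2)*11 = 3069/2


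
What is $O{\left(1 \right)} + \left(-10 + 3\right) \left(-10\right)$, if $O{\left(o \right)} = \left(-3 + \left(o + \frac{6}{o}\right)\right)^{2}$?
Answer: $86$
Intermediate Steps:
$O{\left(o \right)} = \left(-3 + o + \frac{6}{o}\right)^{2}$
$O{\left(1 \right)} + \left(-10 + 3\right) \left(-10\right) = 1^{-2} \left(6 + 1^{2} - 3\right)^{2} + \left(-10 + 3\right) \left(-10\right) = 1 \left(6 + 1 - 3\right)^{2} - -70 = 1 \cdot 4^{2} + 70 = 1 \cdot 16 + 70 = 16 + 70 = 86$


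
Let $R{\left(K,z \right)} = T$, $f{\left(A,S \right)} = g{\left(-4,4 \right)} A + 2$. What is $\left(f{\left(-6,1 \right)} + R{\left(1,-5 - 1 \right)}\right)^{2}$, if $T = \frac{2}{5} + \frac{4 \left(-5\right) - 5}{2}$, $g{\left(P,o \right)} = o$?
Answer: $\frac{116281}{100} \approx 1162.8$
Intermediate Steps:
$f{\left(A,S \right)} = 2 + 4 A$ ($f{\left(A,S \right)} = 4 A + 2 = 2 + 4 A$)
$T = - \frac{121}{10}$ ($T = 2 \cdot \frac{1}{5} + \left(-20 - 5\right) \frac{1}{2} = \frac{2}{5} - \frac{25}{2} = - \frac{121}{10} \approx -12.1$)
$R{\left(K,z \right)} = - \frac{121}{10}$
$\left(f{\left(-6,1 \right)} + R{\left(1,-5 - 1 \right)}\right)^{2} = \left(\left(2 + 4 \left(-6\right)\right) - \frac{121}{10}\right)^{2} = \left(\left(2 - 24\right) - \frac{121}{10}\right)^{2} = \left(-22 - \frac{121}{10}\right)^{2} = \left(- \frac{341}{10}\right)^{2} = \frac{116281}{100}$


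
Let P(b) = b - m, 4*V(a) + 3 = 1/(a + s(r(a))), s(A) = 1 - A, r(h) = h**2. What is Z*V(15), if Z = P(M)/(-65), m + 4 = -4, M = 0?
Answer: 1256/13585 ≈ 0.092455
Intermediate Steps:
m = -8 (m = -4 - 4 = -8)
V(a) = -3/4 + 1/(4*(1 + a - a**2)) (V(a) = -3/4 + 1/(4*(a + (1 - a**2))) = -3/4 + 1/(4*(1 + a - a**2)))
P(b) = 8 + b (P(b) = b - 1*(-8) = b + 8 = 8 + b)
Z = -8/65 (Z = (8 + 0)/(-65) = 8*(-1/65) = -8/65 ≈ -0.12308)
Z*V(15) = -2*(-2 - 3*15 + 3*15**2)/(65*(1 + 15 - 1*15**2)) = -2*(-2 - 45 + 3*225)/(65*(1 + 15 - 1*225)) = -2*(-2 - 45 + 675)/(65*(1 + 15 - 225)) = -2*628/(65*(-209)) = -2*(-1)*628/(65*209) = -8/65*(-157/209) = 1256/13585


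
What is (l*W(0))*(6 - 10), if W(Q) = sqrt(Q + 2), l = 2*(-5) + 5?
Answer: 20*sqrt(2) ≈ 28.284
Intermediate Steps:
l = -5 (l = -10 + 5 = -5)
W(Q) = sqrt(2 + Q)
(l*W(0))*(6 - 10) = (-5*sqrt(2 + 0))*(6 - 10) = -5*sqrt(2)*(-4) = 20*sqrt(2)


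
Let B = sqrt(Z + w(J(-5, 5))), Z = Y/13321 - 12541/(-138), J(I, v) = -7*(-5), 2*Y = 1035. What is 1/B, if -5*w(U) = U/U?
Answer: sqrt(1915993853395545)/416906041 ≈ 0.10499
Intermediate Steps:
Y = 1035/2 (Y = (1/2)*1035 = 1035/2 ≈ 517.50)
J(I, v) = 35
Z = 83565038/919149 (Z = (1035/2)/13321 - 12541/(-138) = (1035/2)*(1/13321) - 12541*(-1/138) = 1035/26642 + 12541/138 = 83565038/919149 ≈ 90.916)
w(U) = -1/5 (w(U) = -U/(5*U) = -1/5*1 = -1/5)
B = sqrt(1915993853395545)/4595745 (B = sqrt(83565038/919149 - 1/5) = sqrt(416906041/4595745) = sqrt(1915993853395545)/4595745 ≈ 9.5245)
1/B = 1/(sqrt(1915993853395545)/4595745) = sqrt(1915993853395545)/416906041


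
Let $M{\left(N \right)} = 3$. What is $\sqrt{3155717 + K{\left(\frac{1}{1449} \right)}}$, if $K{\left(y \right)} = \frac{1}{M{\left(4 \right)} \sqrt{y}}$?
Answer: $\sqrt{3155717 + \sqrt{161}} \approx 1776.4$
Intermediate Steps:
$K{\left(y \right)} = \frac{1}{3 \sqrt{y}}$
$\sqrt{3155717 + K{\left(\frac{1}{1449} \right)}} = \sqrt{3155717 + \frac{1}{3 \frac{\sqrt{161}}{483}}} = \sqrt{3155717 + \frac{\frac{1}{\sqrt{\frac{1}{1449}}}}{3}} = \sqrt{3155717 + \frac{3 \sqrt{161}}{3}} = \sqrt{3155717 + \sqrt{161}}$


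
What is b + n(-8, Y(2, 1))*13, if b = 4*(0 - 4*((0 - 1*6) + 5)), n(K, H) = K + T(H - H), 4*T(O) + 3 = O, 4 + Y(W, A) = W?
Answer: -391/4 ≈ -97.750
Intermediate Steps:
Y(W, A) = -4 + W
T(O) = -¾ + O/4
n(K, H) = -¾ + K (n(K, H) = K + (-¾ + (H - H)/4) = K + (-¾ + (¼)*0) = K + (-¾ + 0) = K - ¾ = -¾ + K)
b = 16 (b = 4*(0 - 4*((0 - 6) + 5)) = 4*(0 - 4*(-6 + 5)) = 4*(0 - 4*(-1)) = 4*(0 + 4) = 4*4 = 16)
b + n(-8, Y(2, 1))*13 = 16 + (-¾ - 8)*13 = 16 - 35/4*13 = 16 - 455/4 = -391/4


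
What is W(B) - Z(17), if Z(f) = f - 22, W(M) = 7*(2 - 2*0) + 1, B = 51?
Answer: 20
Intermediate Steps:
W(M) = 15 (W(M) = 7*(2 + 0) + 1 = 7*2 + 1 = 14 + 1 = 15)
Z(f) = -22 + f
W(B) - Z(17) = 15 - (-22 + 17) = 15 - 1*(-5) = 15 + 5 = 20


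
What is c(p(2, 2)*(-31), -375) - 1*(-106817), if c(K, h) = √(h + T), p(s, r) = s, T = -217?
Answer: 106817 + 4*I*√37 ≈ 1.0682e+5 + 24.331*I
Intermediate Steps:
c(K, h) = √(-217 + h) (c(K, h) = √(h - 217) = √(-217 + h))
c(p(2, 2)*(-31), -375) - 1*(-106817) = √(-217 - 375) - 1*(-106817) = √(-592) + 106817 = 4*I*√37 + 106817 = 106817 + 4*I*√37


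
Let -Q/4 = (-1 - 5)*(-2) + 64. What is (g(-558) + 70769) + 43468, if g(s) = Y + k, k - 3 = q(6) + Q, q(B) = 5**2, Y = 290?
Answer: 114251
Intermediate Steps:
q(B) = 25
Q = -304 (Q = -4*((-1 - 5)*(-2) + 64) = -4*(-6*(-2) + 64) = -4*(12 + 64) = -4*76 = -304)
k = -276 (k = 3 + (25 - 304) = 3 - 279 = -276)
g(s) = 14 (g(s) = 290 - 276 = 14)
(g(-558) + 70769) + 43468 = (14 + 70769) + 43468 = 70783 + 43468 = 114251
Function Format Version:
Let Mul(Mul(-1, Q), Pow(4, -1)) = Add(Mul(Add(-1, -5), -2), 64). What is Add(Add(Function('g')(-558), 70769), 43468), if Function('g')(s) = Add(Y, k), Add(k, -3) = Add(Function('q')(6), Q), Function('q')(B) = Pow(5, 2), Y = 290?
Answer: 114251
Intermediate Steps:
Function('q')(B) = 25
Q = -304 (Q = Mul(-4, Add(Mul(Add(-1, -5), -2), 64)) = Mul(-4, Add(Mul(-6, -2), 64)) = Mul(-4, Add(12, 64)) = Mul(-4, 76) = -304)
k = -276 (k = Add(3, Add(25, -304)) = Add(3, -279) = -276)
Function('g')(s) = 14 (Function('g')(s) = Add(290, -276) = 14)
Add(Add(Function('g')(-558), 70769), 43468) = Add(Add(14, 70769), 43468) = Add(70783, 43468) = 114251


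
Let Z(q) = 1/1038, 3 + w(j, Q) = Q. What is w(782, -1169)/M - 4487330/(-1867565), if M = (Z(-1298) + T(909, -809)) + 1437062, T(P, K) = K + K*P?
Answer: 652456733271874/271732626236281 ≈ 2.4011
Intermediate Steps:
w(j, Q) = -3 + Q
Z(q) = 1/1038
M = 727505137/1038 (M = (1/1038 - 809*(1 + 909)) + 1437062 = (1/1038 - 809*910) + 1437062 = (1/1038 - 736190) + 1437062 = -764165219/1038 + 1437062 = 727505137/1038 ≈ 7.0087e+5)
w(782, -1169)/M - 4487330/(-1867565) = (-3 - 1169)/(727505137/1038) - 4487330/(-1867565) = -1172*1038/727505137 - 4487330*(-1/1867565) = -1216536/727505137 + 897466/373513 = 652456733271874/271732626236281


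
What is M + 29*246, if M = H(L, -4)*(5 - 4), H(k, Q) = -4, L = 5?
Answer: 7130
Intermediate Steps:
M = -4 (M = -4*(5 - 4) = -4*1 = -4)
M + 29*246 = -4 + 29*246 = -4 + 7134 = 7130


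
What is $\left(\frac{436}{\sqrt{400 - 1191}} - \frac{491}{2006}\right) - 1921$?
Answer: $- \frac{3854017}{2006} - \frac{436 i \sqrt{791}}{791} \approx -1921.2 - 15.502 i$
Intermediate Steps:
$\left(\frac{436}{\sqrt{400 - 1191}} - \frac{491}{2006}\right) - 1921 = \left(\frac{436}{\sqrt{-791}} - \frac{491}{2006}\right) - 1921 = \left(\frac{436}{i \sqrt{791}} - \frac{491}{2006}\right) - 1921 = \left(436 \left(- \frac{i \sqrt{791}}{791}\right) - \frac{491}{2006}\right) - 1921 = \left(- \frac{436 i \sqrt{791}}{791} - \frac{491}{2006}\right) - 1921 = \left(- \frac{491}{2006} - \frac{436 i \sqrt{791}}{791}\right) - 1921 = - \frac{3854017}{2006} - \frac{436 i \sqrt{791}}{791}$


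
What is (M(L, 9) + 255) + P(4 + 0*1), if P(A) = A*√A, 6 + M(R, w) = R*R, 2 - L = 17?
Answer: 482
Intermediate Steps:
L = -15 (L = 2 - 1*17 = 2 - 17 = -15)
M(R, w) = -6 + R² (M(R, w) = -6 + R*R = -6 + R²)
P(A) = A^(3/2)
(M(L, 9) + 255) + P(4 + 0*1) = ((-6 + (-15)²) + 255) + (4 + 0*1)^(3/2) = ((-6 + 225) + 255) + (4 + 0)^(3/2) = (219 + 255) + 4^(3/2) = 474 + 8 = 482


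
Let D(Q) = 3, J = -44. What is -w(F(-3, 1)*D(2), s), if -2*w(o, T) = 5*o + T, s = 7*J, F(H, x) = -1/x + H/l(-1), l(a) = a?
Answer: -139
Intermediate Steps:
F(H, x) = -H - 1/x (F(H, x) = -1/x + H/(-1) = -1/x + H*(-1) = -1/x - H = -H - 1/x)
s = -308 (s = 7*(-44) = -308)
w(o, T) = -5*o/2 - T/2 (w(o, T) = -(5*o + T)/2 = -(T + 5*o)/2 = -5*o/2 - T/2)
-w(F(-3, 1)*D(2), s) = -(-5*(-1*(-3) - 1/1)*3/2 - ½*(-308)) = -(-5*(3 - 1*1)*3/2 + 154) = -(-5*(3 - 1)*3/2 + 154) = -(-5*3 + 154) = -(-5/2*6 + 154) = -(-15 + 154) = -1*139 = -139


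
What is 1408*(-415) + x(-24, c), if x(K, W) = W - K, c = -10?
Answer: -584306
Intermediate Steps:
1408*(-415) + x(-24, c) = 1408*(-415) + (-10 - 1*(-24)) = -584320 + (-10 + 24) = -584320 + 14 = -584306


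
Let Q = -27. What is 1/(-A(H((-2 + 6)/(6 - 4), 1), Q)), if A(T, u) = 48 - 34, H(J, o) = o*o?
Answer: -1/14 ≈ -0.071429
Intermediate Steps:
H(J, o) = o²
A(T, u) = 14
1/(-A(H((-2 + 6)/(6 - 4), 1), Q)) = 1/(-1*14) = 1/(-14) = -1/14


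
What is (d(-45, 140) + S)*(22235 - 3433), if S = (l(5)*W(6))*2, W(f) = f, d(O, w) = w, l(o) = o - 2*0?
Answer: 3760400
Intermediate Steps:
l(o) = o (l(o) = o + 0 = o)
S = 60 (S = (5*6)*2 = 30*2 = 60)
(d(-45, 140) + S)*(22235 - 3433) = (140 + 60)*(22235 - 3433) = 200*18802 = 3760400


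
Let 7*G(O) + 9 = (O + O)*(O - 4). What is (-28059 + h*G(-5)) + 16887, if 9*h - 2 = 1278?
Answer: -66684/7 ≈ -9526.3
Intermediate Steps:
G(O) = -9/7 + 2*O*(-4 + O)/7 (G(O) = -9/7 + ((O + O)*(O - 4))/7 = -9/7 + ((2*O)*(-4 + O))/7 = -9/7 + (2*O*(-4 + O))/7 = -9/7 + 2*O*(-4 + O)/7)
h = 1280/9 (h = 2/9 + (⅑)*1278 = 2/9 + 142 = 1280/9 ≈ 142.22)
(-28059 + h*G(-5)) + 16887 = (-28059 + 1280*(-9/7 - 8/7*(-5) + (2/7)*(-5)²)/9) + 16887 = (-28059 + 1280*(-9/7 + 40/7 + (2/7)*25)/9) + 16887 = (-28059 + 1280*(-9/7 + 40/7 + 50/7)/9) + 16887 = (-28059 + (1280/9)*(81/7)) + 16887 = (-28059 + 11520/7) + 16887 = -184893/7 + 16887 = -66684/7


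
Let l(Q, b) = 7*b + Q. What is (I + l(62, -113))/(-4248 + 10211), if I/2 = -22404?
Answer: -45537/5963 ≈ -7.6366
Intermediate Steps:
I = -44808 (I = 2*(-22404) = -44808)
l(Q, b) = Q + 7*b
(I + l(62, -113))/(-4248 + 10211) = (-44808 + (62 + 7*(-113)))/(-4248 + 10211) = (-44808 + (62 - 791))/5963 = (-44808 - 729)*(1/5963) = -45537*1/5963 = -45537/5963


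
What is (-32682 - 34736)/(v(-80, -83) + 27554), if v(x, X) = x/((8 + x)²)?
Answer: -21843432/8927491 ≈ -2.4468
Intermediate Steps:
v(x, X) = x/(8 + x)²
(-32682 - 34736)/(v(-80, -83) + 27554) = (-32682 - 34736)/(-80/(8 - 80)² + 27554) = -67418/(-80/(-72)² + 27554) = -67418/(-80*1/5184 + 27554) = -67418/(-5/324 + 27554) = -67418/8927491/324 = -67418*324/8927491 = -21843432/8927491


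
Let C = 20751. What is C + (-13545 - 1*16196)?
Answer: -8990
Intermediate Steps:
C + (-13545 - 1*16196) = 20751 + (-13545 - 1*16196) = 20751 + (-13545 - 16196) = 20751 - 29741 = -8990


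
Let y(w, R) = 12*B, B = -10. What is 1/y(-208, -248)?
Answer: -1/120 ≈ -0.0083333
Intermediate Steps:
y(w, R) = -120 (y(w, R) = 12*(-10) = -120)
1/y(-208, -248) = 1/(-120) = -1/120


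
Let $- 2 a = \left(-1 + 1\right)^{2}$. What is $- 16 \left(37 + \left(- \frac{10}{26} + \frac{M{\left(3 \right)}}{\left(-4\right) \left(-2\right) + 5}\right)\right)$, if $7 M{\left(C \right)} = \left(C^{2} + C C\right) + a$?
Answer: $- \frac{53600}{91} \approx -589.01$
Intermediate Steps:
$a = 0$ ($a = - \frac{\left(-1 + 1\right)^{2}}{2} = - \frac{0^{2}}{2} = \left(- \frac{1}{2}\right) 0 = 0$)
$M{\left(C \right)} = \frac{2 C^{2}}{7}$ ($M{\left(C \right)} = \frac{\left(C^{2} + C C\right) + 0}{7} = \frac{\left(C^{2} + C^{2}\right) + 0}{7} = \frac{2 C^{2} + 0}{7} = \frac{2 C^{2}}{7}$)
$- 16 \left(37 + \left(- \frac{10}{26} + \frac{M{\left(3 \right)}}{\left(-4\right) \left(-2\right) + 5}\right)\right) = - 16 \left(37 - \left(\frac{5}{13} - \frac{\frac{2}{7} \cdot 3^{2}}{\left(-4\right) \left(-2\right) + 5}\right)\right) = - 16 \left(37 - \left(\frac{5}{13} - \frac{\frac{2}{7} \cdot 9}{8 + 5}\right)\right) = - 16 \left(37 - \left(\frac{5}{13} - \frac{18}{7 \cdot 13}\right)\right) = - 16 \left(37 + \left(- \frac{5}{13} + \frac{18}{7} \cdot \frac{1}{13}\right)\right) = - 16 \left(37 + \left(- \frac{5}{13} + \frac{18}{91}\right)\right) = - 16 \left(37 - \frac{17}{91}\right) = \left(-16\right) \frac{3350}{91} = - \frac{53600}{91}$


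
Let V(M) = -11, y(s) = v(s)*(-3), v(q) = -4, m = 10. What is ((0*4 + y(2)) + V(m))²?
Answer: 1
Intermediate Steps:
y(s) = 12 (y(s) = -4*(-3) = 12)
((0*4 + y(2)) + V(m))² = ((0*4 + 12) - 11)² = ((0 + 12) - 11)² = (12 - 11)² = 1² = 1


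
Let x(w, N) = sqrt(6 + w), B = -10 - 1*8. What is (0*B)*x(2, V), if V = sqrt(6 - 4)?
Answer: 0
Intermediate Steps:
B = -18 (B = -10 - 8 = -18)
V = sqrt(2) ≈ 1.4142
(0*B)*x(2, V) = (0*(-18))*sqrt(6 + 2) = 0*sqrt(8) = 0*(2*sqrt(2)) = 0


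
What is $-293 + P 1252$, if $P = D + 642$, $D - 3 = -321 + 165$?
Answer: $611935$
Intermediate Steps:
$D = -153$ ($D = 3 + \left(-321 + 165\right) = 3 - 156 = -153$)
$P = 489$ ($P = -153 + 642 = 489$)
$-293 + P 1252 = -293 + 489 \cdot 1252 = -293 + 612228 = 611935$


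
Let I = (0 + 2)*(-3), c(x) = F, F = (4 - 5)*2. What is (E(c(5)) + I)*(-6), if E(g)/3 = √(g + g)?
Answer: 36 - 36*I ≈ 36.0 - 36.0*I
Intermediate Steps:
F = -2 (F = -1*2 = -2)
c(x) = -2
I = -6 (I = 2*(-3) = -6)
E(g) = 3*√2*√g (E(g) = 3*√(g + g) = 3*√(2*g) = 3*(√2*√g) = 3*√2*√g)
(E(c(5)) + I)*(-6) = (3*√2*√(-2) - 6)*(-6) = (3*√2*(I*√2) - 6)*(-6) = (6*I - 6)*(-6) = (-6 + 6*I)*(-6) = 36 - 36*I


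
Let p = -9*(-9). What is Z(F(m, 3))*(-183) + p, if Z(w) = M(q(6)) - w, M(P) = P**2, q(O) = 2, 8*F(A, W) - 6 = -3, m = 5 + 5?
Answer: -4659/8 ≈ -582.38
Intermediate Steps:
m = 10
F(A, W) = 3/8 (F(A, W) = 3/4 + (1/8)*(-3) = 3/4 - 3/8 = 3/8)
p = 81
Z(w) = 4 - w (Z(w) = 2**2 - w = 4 - w)
Z(F(m, 3))*(-183) + p = (4 - 1*3/8)*(-183) + 81 = (4 - 3/8)*(-183) + 81 = (29/8)*(-183) + 81 = -5307/8 + 81 = -4659/8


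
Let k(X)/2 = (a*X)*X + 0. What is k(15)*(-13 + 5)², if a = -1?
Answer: -28800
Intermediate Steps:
k(X) = -2*X² (k(X) = 2*((-X)*X + 0) = 2*(-X² + 0) = 2*(-X²) = -2*X²)
k(15)*(-13 + 5)² = (-2*15²)*(-13 + 5)² = -2*225*(-8)² = -450*64 = -28800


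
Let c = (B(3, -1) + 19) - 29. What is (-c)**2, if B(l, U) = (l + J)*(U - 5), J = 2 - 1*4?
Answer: 256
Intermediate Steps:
J = -2 (J = 2 - 4 = -2)
B(l, U) = (-5 + U)*(-2 + l) (B(l, U) = (l - 2)*(U - 5) = (-2 + l)*(-5 + U) = (-5 + U)*(-2 + l))
c = -16 (c = ((10 - 5*3 - 2*(-1) - 1*3) + 19) - 29 = ((10 - 15 + 2 - 3) + 19) - 29 = (-6 + 19) - 29 = 13 - 29 = -16)
(-c)**2 = (-1*(-16))**2 = 16**2 = 256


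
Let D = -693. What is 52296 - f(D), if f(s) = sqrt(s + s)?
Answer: 52296 - 3*I*sqrt(154) ≈ 52296.0 - 37.229*I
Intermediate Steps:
f(s) = sqrt(2)*sqrt(s) (f(s) = sqrt(2*s) = sqrt(2)*sqrt(s))
52296 - f(D) = 52296 - sqrt(2)*sqrt(-693) = 52296 - sqrt(2)*3*I*sqrt(77) = 52296 - 3*I*sqrt(154)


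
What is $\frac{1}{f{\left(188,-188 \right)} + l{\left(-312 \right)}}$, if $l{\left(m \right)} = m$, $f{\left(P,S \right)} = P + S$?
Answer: $- \frac{1}{312} \approx -0.0032051$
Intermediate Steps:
$\frac{1}{f{\left(188,-188 \right)} + l{\left(-312 \right)}} = \frac{1}{\left(188 - 188\right) - 312} = \frac{1}{0 - 312} = \frac{1}{-312} = - \frac{1}{312}$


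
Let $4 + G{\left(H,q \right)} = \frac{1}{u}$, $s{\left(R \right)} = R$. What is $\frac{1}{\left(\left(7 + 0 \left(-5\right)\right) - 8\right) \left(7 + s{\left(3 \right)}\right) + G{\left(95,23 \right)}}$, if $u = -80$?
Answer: $- \frac{80}{1121} \approx -0.071365$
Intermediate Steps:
$G{\left(H,q \right)} = - \frac{321}{80}$ ($G{\left(H,q \right)} = -4 + \frac{1}{-80} = -4 - \frac{1}{80} = - \frac{321}{80}$)
$\frac{1}{\left(\left(7 + 0 \left(-5\right)\right) - 8\right) \left(7 + s{\left(3 \right)}\right) + G{\left(95,23 \right)}} = \frac{1}{\left(\left(7 + 0 \left(-5\right)\right) - 8\right) \left(7 + 3\right) - \frac{321}{80}} = \frac{1}{\left(\left(7 + 0\right) - 8\right) 10 - \frac{321}{80}} = \frac{1}{\left(7 - 8\right) 10 - \frac{321}{80}} = \frac{1}{\left(-1\right) 10 - \frac{321}{80}} = \frac{1}{-10 - \frac{321}{80}} = \frac{1}{- \frac{1121}{80}} = - \frac{80}{1121}$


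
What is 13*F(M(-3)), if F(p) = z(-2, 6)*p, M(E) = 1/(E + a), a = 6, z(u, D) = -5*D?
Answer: -130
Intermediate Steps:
M(E) = 1/(6 + E) (M(E) = 1/(E + 6) = 1/(6 + E))
F(p) = -30*p (F(p) = (-5*6)*p = -30*p)
13*F(M(-3)) = 13*(-30/(6 - 3)) = 13*(-30/3) = 13*(-30*⅓) = 13*(-10) = -130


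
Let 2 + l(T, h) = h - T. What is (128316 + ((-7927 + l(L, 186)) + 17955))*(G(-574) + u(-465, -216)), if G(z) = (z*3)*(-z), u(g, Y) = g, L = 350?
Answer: -136643256954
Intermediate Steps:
l(T, h) = -2 + h - T (l(T, h) = -2 + (h - T) = -2 + h - T)
G(z) = -3*z² (G(z) = (3*z)*(-z) = -3*z²)
(128316 + ((-7927 + l(L, 186)) + 17955))*(G(-574) + u(-465, -216)) = (128316 + ((-7927 + (-2 + 186 - 1*350)) + 17955))*(-3*(-574)² - 465) = (128316 + ((-7927 + (-2 + 186 - 350)) + 17955))*(-3*329476 - 465) = (128316 + ((-7927 - 166) + 17955))*(-988428 - 465) = (128316 + (-8093 + 17955))*(-988893) = (128316 + 9862)*(-988893) = 138178*(-988893) = -136643256954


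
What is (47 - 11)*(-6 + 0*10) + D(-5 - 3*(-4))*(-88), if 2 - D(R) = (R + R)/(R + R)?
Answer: -304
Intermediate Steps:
D(R) = 1 (D(R) = 2 - (R + R)/(R + R) = 2 - 2*R/(2*R) = 2 - 2*R*1/(2*R) = 2 - 1*1 = 2 - 1 = 1)
(47 - 11)*(-6 + 0*10) + D(-5 - 3*(-4))*(-88) = (47 - 11)*(-6 + 0*10) + 1*(-88) = 36*(-6 + 0) - 88 = 36*(-6) - 88 = -216 - 88 = -304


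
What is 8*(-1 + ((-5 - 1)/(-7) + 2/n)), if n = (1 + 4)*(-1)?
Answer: -152/35 ≈ -4.3429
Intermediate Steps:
n = -5 (n = 5*(-1) = -5)
8*(-1 + ((-5 - 1)/(-7) + 2/n)) = 8*(-1 + ((-5 - 1)/(-7) + 2/(-5))) = 8*(-1 + (-6*(-⅐) + 2*(-⅕))) = 8*(-1 + (6/7 - ⅖)) = 8*(-1 + 16/35) = 8*(-19/35) = -152/35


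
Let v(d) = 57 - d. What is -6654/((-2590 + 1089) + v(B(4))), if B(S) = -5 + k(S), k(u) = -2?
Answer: 2218/479 ≈ 4.6305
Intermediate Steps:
B(S) = -7 (B(S) = -5 - 2 = -7)
-6654/((-2590 + 1089) + v(B(4))) = -6654/((-2590 + 1089) + (57 - 1*(-7))) = -6654/(-1501 + (57 + 7)) = -6654/(-1501 + 64) = -6654/(-1437) = -6654*(-1/1437) = 2218/479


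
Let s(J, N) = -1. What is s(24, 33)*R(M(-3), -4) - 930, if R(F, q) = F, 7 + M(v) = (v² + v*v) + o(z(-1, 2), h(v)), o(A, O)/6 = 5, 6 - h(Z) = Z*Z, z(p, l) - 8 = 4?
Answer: -971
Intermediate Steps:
z(p, l) = 12 (z(p, l) = 8 + 4 = 12)
h(Z) = 6 - Z² (h(Z) = 6 - Z*Z = 6 - Z²)
o(A, O) = 30 (o(A, O) = 6*5 = 30)
M(v) = 23 + 2*v² (M(v) = -7 + ((v² + v*v) + 30) = -7 + ((v² + v²) + 30) = -7 + (2*v² + 30) = -7 + (30 + 2*v²) = 23 + 2*v²)
s(24, 33)*R(M(-3), -4) - 930 = -(23 + 2*(-3)²) - 930 = -(23 + 2*9) - 930 = -(23 + 18) - 930 = -1*41 - 930 = -41 - 930 = -971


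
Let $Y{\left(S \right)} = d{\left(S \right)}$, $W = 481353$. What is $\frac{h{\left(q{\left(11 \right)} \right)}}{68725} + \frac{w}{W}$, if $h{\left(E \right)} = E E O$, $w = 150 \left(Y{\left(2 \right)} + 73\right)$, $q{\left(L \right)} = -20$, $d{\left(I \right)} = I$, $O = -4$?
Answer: $\frac{39886}{441079799} \approx 9.0428 \cdot 10^{-5}$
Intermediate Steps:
$Y{\left(S \right)} = S$
$w = 11250$ ($w = 150 \left(2 + 73\right) = 150 \cdot 75 = 11250$)
$h{\left(E \right)} = - 4 E^{2}$ ($h{\left(E \right)} = E E \left(-4\right) = E^{2} \left(-4\right) = - 4 E^{2}$)
$\frac{h{\left(q{\left(11 \right)} \right)}}{68725} + \frac{w}{W} = \frac{\left(-4\right) \left(-20\right)^{2}}{68725} + \frac{11250}{481353} = \left(-4\right) 400 \cdot \frac{1}{68725} + 11250 \cdot \frac{1}{481353} = \left(-1600\right) \frac{1}{68725} + \frac{3750}{160451} = - \frac{64}{2749} + \frac{3750}{160451} = \frac{39886}{441079799}$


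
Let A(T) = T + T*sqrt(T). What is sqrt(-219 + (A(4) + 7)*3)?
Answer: 9*I*sqrt(2) ≈ 12.728*I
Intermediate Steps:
A(T) = T + T**(3/2)
sqrt(-219 + (A(4) + 7)*3) = sqrt(-219 + ((4 + 4**(3/2)) + 7)*3) = sqrt(-219 + ((4 + 8) + 7)*3) = sqrt(-219 + (12 + 7)*3) = sqrt(-219 + 19*3) = sqrt(-219 + 57) = sqrt(-162) = 9*I*sqrt(2)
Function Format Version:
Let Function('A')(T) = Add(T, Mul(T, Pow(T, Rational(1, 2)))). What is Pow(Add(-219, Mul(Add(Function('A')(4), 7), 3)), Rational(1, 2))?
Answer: Mul(9, I, Pow(2, Rational(1, 2))) ≈ Mul(12.728, I)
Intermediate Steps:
Function('A')(T) = Add(T, Pow(T, Rational(3, 2)))
Pow(Add(-219, Mul(Add(Function('A')(4), 7), 3)), Rational(1, 2)) = Pow(Add(-219, Mul(Add(Add(4, Pow(4, Rational(3, 2))), 7), 3)), Rational(1, 2)) = Pow(Add(-219, Mul(Add(Add(4, 8), 7), 3)), Rational(1, 2)) = Pow(Add(-219, Mul(Add(12, 7), 3)), Rational(1, 2)) = Pow(Add(-219, Mul(19, 3)), Rational(1, 2)) = Pow(Add(-219, 57), Rational(1, 2)) = Pow(-162, Rational(1, 2)) = Mul(9, I, Pow(2, Rational(1, 2)))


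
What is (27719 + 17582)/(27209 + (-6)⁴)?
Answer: 45301/28505 ≈ 1.5892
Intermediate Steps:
(27719 + 17582)/(27209 + (-6)⁴) = 45301/(27209 + 1296) = 45301/28505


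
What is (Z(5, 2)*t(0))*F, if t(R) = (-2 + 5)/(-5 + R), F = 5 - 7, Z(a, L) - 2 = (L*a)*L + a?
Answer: 162/5 ≈ 32.400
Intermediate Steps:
Z(a, L) = 2 + a + a*L² (Z(a, L) = 2 + ((L*a)*L + a) = 2 + (a*L² + a) = 2 + (a + a*L²) = 2 + a + a*L²)
F = -2
t(R) = 3/(-5 + R)
(Z(5, 2)*t(0))*F = ((2 + 5 + 5*2²)*(3/(-5 + 0)))*(-2) = ((2 + 5 + 5*4)*(3/(-5)))*(-2) = ((2 + 5 + 20)*(3*(-⅕)))*(-2) = (27*(-⅗))*(-2) = -81/5*(-2) = 162/5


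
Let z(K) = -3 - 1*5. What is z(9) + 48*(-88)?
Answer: -4232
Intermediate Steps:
z(K) = -8 (z(K) = -3 - 5 = -8)
z(9) + 48*(-88) = -8 + 48*(-88) = -8 - 4224 = -4232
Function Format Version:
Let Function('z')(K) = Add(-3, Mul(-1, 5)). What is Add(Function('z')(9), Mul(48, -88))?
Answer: -4232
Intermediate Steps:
Function('z')(K) = -8 (Function('z')(K) = Add(-3, -5) = -8)
Add(Function('z')(9), Mul(48, -88)) = Add(-8, Mul(48, -88)) = Add(-8, -4224) = -4232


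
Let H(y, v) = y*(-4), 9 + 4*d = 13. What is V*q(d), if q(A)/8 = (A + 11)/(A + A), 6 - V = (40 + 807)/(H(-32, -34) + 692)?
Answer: 48876/205 ≈ 238.42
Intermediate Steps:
d = 1 (d = -9/4 + (¼)*13 = -9/4 + 13/4 = 1)
H(y, v) = -4*y
V = 4073/820 (V = 6 - (40 + 807)/(-4*(-32) + 692) = 6 - 847/(128 + 692) = 6 - 847/820 = 4073/820 ≈ 4.9671)
q(A) = 4*(11 + A)/A (q(A) = 8*((A + 11)/(A + A)) = 8*((11 + A)/((2*A))) = 8*((11 + A)*(1/(2*A))) = 8*((11 + A)/(2*A)) = 4*(11 + A)/A)
V*q(d) = 4073*(4 + 44/1)/820 = 4073*(4 + 44*1)/820 = 4073*(4 + 44)/820 = (4073/820)*48 = 48876/205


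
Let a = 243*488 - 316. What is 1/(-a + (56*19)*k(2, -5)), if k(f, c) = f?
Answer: -1/116140 ≈ -8.6103e-6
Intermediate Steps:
a = 118268 (a = 118584 - 316 = 118268)
1/(-a + (56*19)*k(2, -5)) = 1/(-1*118268 + (56*19)*2) = 1/(-118268 + 1064*2) = 1/(-118268 + 2128) = 1/(-116140) = -1/116140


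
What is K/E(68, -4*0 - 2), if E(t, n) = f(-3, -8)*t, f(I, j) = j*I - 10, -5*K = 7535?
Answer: -1507/952 ≈ -1.5830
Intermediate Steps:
K = -1507 (K = -⅕*7535 = -1507)
f(I, j) = -10 + I*j (f(I, j) = I*j - 10 = -10 + I*j)
E(t, n) = 14*t (E(t, n) = (-10 - 3*(-8))*t = (-10 + 24)*t = 14*t)
K/E(68, -4*0 - 2) = -1507/(14*68) = -1507/952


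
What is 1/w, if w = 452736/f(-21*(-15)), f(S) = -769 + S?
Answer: -227/226368 ≈ -0.0010028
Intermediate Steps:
w = -226368/227 (w = 452736/(-769 - 21*(-15)) = 452736/(-769 + 315) = 452736/(-454) = 452736*(-1/454) = -226368/227 ≈ -997.22)
1/w = 1/(-226368/227) = -227/226368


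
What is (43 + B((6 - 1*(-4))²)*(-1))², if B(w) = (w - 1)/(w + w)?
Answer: 72267001/40000 ≈ 1806.7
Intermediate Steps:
B(w) = (-1 + w)/(2*w) (B(w) = (-1 + w)/((2*w)) = (-1 + w)*(1/(2*w)) = (-1 + w)/(2*w))
(43 + B((6 - 1*(-4))²)*(-1))² = (43 + ((-1 + (6 - 1*(-4))²)/(2*((6 - 1*(-4))²)))*(-1))² = (43 + ((-1 + (6 + 4)²)/(2*((6 + 4)²)))*(-1))² = (43 + ((-1 + 10²)/(2*(10²)))*(-1))² = (43 + ((½)*(-1 + 100)/100)*(-1))² = (43 + ((½)*(1/100)*99)*(-1))² = (43 + (99/200)*(-1))² = (43 - 99/200)² = (8501/200)² = 72267001/40000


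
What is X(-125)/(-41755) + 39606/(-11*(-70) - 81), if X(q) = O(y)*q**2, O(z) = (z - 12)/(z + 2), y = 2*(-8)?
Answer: 326443456/5753839 ≈ 56.735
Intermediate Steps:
y = -16
O(z) = (-12 + z)/(2 + z)
X(q) = 2*q**2 (X(q) = ((-12 - 16)/(2 - 16))*q**2 = (-28/(-14))*q**2 = (-1/14*(-28))*q**2 = 2*q**2)
X(-125)/(-41755) + 39606/(-11*(-70) - 81) = (2*(-125)**2)/(-41755) + 39606/(-11*(-70) - 81) = (2*15625)*(-1/41755) + 39606/(770 - 81) = 31250*(-1/41755) + 39606/689 = -6250/8351 + 39606*(1/689) = -6250/8351 + 39606/689 = 326443456/5753839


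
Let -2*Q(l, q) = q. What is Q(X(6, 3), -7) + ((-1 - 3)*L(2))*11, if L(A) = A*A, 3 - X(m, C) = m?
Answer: -345/2 ≈ -172.50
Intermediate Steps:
X(m, C) = 3 - m
L(A) = A**2
Q(l, q) = -q/2
Q(X(6, 3), -7) + ((-1 - 3)*L(2))*11 = -1/2*(-7) + ((-1 - 3)*2**2)*11 = 7/2 - 4*4*11 = 7/2 - 16*11 = 7/2 - 176 = -345/2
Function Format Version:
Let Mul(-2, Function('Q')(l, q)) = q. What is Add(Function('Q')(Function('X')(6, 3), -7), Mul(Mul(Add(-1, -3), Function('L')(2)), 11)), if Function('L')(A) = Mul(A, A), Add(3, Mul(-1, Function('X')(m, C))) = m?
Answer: Rational(-345, 2) ≈ -172.50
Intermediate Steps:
Function('X')(m, C) = Add(3, Mul(-1, m))
Function('L')(A) = Pow(A, 2)
Function('Q')(l, q) = Mul(Rational(-1, 2), q)
Add(Function('Q')(Function('X')(6, 3), -7), Mul(Mul(Add(-1, -3), Function('L')(2)), 11)) = Add(Mul(Rational(-1, 2), -7), Mul(Mul(Add(-1, -3), Pow(2, 2)), 11)) = Add(Rational(7, 2), Mul(Mul(-4, 4), 11)) = Add(Rational(7, 2), Mul(-16, 11)) = Add(Rational(7, 2), -176) = Rational(-345, 2)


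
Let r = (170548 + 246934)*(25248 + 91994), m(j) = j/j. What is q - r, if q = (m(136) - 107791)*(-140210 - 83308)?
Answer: -24853419424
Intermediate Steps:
m(j) = 1
r = 48946424644 (r = 417482*117242 = 48946424644)
q = 24093005220 (q = (1 - 107791)*(-140210 - 83308) = -107790*(-223518) = 24093005220)
q - r = 24093005220 - 1*48946424644 = 24093005220 - 48946424644 = -24853419424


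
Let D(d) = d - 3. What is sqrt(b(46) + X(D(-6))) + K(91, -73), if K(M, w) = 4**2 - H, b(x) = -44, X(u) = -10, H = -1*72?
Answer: 88 + 3*I*sqrt(6) ≈ 88.0 + 7.3485*I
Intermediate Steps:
D(d) = -3 + d
H = -72
K(M, w) = 88 (K(M, w) = 4**2 - 1*(-72) = 16 + 72 = 88)
sqrt(b(46) + X(D(-6))) + K(91, -73) = sqrt(-44 - 10) + 88 = sqrt(-54) + 88 = 3*I*sqrt(6) + 88 = 88 + 3*I*sqrt(6)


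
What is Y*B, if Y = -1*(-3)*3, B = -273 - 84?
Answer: -3213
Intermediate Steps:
B = -357
Y = 9 (Y = 3*3 = 9)
Y*B = 9*(-357) = -3213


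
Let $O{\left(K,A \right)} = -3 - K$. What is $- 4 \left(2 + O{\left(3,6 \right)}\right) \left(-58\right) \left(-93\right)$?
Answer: $86304$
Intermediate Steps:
$- 4 \left(2 + O{\left(3,6 \right)}\right) \left(-58\right) \left(-93\right) = - 4 \left(2 - 6\right) \left(-58\right) \left(-93\right) = \left(-4\right) \left(-4\right) \left(-58\right) \left(-93\right) = 16 \left(-58\right) \left(-93\right) = \left(-928\right) \left(-93\right) = 86304$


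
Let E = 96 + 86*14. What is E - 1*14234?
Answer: -12934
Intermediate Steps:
E = 1300 (E = 96 + 1204 = 1300)
E - 1*14234 = 1300 - 1*14234 = 1300 - 14234 = -12934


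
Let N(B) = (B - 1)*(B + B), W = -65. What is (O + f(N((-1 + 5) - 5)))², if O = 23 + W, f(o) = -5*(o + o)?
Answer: 6724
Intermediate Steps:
N(B) = 2*B*(-1 + B) (N(B) = (-1 + B)*(2*B) = 2*B*(-1 + B))
f(o) = -10*o
O = -42 (O = 23 - 65 = -42)
(O + f(N((-1 + 5) - 5)))² = (-42 - 20*((-1 + 5) - 5)*(-1 + ((-1 + 5) - 5)))² = (-42 - 20*(4 - 5)*(-1 + (4 - 5)))² = (-42 - 20*(-1)*(-1 - 1))² = (-42 - 20*(-1)*(-2))² = (-42 - 10*4)² = (-42 - 40)² = (-82)² = 6724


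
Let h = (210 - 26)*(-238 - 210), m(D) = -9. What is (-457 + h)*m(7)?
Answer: 746001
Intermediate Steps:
h = -82432 (h = 184*(-448) = -82432)
(-457 + h)*m(7) = (-457 - 82432)*(-9) = -82889*(-9) = 746001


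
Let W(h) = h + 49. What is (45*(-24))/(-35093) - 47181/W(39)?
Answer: -1655627793/3088184 ≈ -536.12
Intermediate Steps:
W(h) = 49 + h
(45*(-24))/(-35093) - 47181/W(39) = (45*(-24))/(-35093) - 47181/(49 + 39) = -1080*(-1/35093) - 47181/88 = 1080/35093 - 47181*1/88 = 1080/35093 - 47181/88 = -1655627793/3088184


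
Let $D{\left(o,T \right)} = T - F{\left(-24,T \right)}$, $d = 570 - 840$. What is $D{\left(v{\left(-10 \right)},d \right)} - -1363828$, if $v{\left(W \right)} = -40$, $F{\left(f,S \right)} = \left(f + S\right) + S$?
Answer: $1364122$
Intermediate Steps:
$F{\left(f,S \right)} = f + 2 S$ ($F{\left(f,S \right)} = \left(S + f\right) + S = f + 2 S$)
$d = -270$ ($d = 570 - 840 = -270$)
$D{\left(o,T \right)} = 24 - T$ ($D{\left(o,T \right)} = T - \left(-24 + 2 T\right) = 24 - T$)
$D{\left(v{\left(-10 \right)},d \right)} - -1363828 = \left(24 - -270\right) - -1363828 = \left(24 + 270\right) + 1363828 = 294 + 1363828 = 1364122$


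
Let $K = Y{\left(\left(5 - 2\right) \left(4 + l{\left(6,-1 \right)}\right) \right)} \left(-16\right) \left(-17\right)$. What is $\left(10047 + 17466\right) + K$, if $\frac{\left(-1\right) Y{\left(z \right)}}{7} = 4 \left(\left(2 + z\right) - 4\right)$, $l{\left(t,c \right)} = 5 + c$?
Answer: $-140039$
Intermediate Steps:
$Y{\left(z \right)} = 56 - 28 z$ ($Y{\left(z \right)} = - 7 \cdot 4 \left(\left(2 + z\right) - 4\right) = - 7 \cdot 4 \left(-2 + z\right) = - 7 \left(-8 + 4 z\right) = 56 - 28 z$)
$K = -167552$ ($K = \left(56 - 28 \left(5 - 2\right) \left(4 + \left(5 - 1\right)\right)\right) \left(-16\right) \left(-17\right) = \left(56 - 28 \cdot 3 \left(4 + 4\right)\right) \left(-16\right) \left(-17\right) = \left(56 - 28 \cdot 3 \cdot 8\right) \left(-16\right) \left(-17\right) = \left(56 - 672\right) \left(-16\right) \left(-17\right) = \left(-616\right) \left(-16\right) \left(-17\right) = 9856 \left(-17\right) = -167552$)
$\left(10047 + 17466\right) + K = \left(10047 + 17466\right) - 167552 = 27513 - 167552 = -140039$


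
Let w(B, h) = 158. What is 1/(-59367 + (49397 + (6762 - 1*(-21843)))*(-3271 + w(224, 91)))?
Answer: -1/242879593 ≈ -4.1173e-9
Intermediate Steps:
1/(-59367 + (49397 + (6762 - 1*(-21843)))*(-3271 + w(224, 91))) = 1/(-59367 + (49397 + (6762 - 1*(-21843)))*(-3271 + 158)) = 1/(-59367 + (49397 + (6762 + 21843))*(-3113)) = 1/(-59367 + (49397 + 28605)*(-3113)) = 1/(-59367 + 78002*(-3113)) = 1/(-59367 - 242820226) = 1/(-242879593) = -1/242879593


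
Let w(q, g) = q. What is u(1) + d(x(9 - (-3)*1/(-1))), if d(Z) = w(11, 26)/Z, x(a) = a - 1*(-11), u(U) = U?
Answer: 28/17 ≈ 1.6471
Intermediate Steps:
x(a) = 11 + a (x(a) = a + 11 = 11 + a)
d(Z) = 11/Z
u(1) + d(x(9 - (-3)*1/(-1))) = 1 + 11/(11 + (9 - (-3)*1/(-1))) = 1 + 11/(11 + (9 - (-3)*1*(-1))) = 1 + 11/(11 + (9 - (-3)*(-1))) = 1 + 11/(11 + (9 - 1*3)) = 1 + 11/(11 + (9 - 3)) = 1 + 11/(11 + 6) = 1 + 11/17 = 28/17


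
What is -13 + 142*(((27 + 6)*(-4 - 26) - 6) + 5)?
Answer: -140735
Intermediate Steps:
-13 + 142*(((27 + 6)*(-4 - 26) - 6) + 5) = -13 + 142*((33*(-30) - 6) + 5) = -13 + 142*((-990 - 6) + 5) = -13 + 142*(-996 + 5) = -13 + 142*(-991) = -13 - 140722 = -140735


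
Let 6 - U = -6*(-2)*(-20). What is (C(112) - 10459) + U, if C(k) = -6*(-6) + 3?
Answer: -10174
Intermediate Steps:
C(k) = 39 (C(k) = 36 + 3 = 39)
U = 246 (U = 6 - (-6*(-2))*(-20) = 6 - 12*(-20) = 6 - 1*(-240) = 6 + 240 = 246)
(C(112) - 10459) + U = (39 - 10459) + 246 = -10420 + 246 = -10174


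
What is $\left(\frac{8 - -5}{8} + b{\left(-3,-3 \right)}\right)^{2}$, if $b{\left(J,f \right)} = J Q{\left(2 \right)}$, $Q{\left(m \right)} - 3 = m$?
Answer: $\frac{11449}{64} \approx 178.89$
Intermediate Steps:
$Q{\left(m \right)} = 3 + m$
$b{\left(J,f \right)} = 5 J$ ($b{\left(J,f \right)} = J \left(3 + 2\right) = J 5 = 5 J$)
$\left(\frac{8 - -5}{8} + b{\left(-3,-3 \right)}\right)^{2} = \left(\frac{8 - -5}{8} + 5 \left(-3\right)\right)^{2} = \left(\left(8 + 5\right) \frac{1}{8} - 15\right)^{2} = \left(13 \cdot \frac{1}{8} - 15\right)^{2} = \left(\frac{13}{8} - 15\right)^{2} = \left(- \frac{107}{8}\right)^{2} = \frac{11449}{64}$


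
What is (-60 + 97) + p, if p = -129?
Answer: -92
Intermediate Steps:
(-60 + 97) + p = (-60 + 97) - 129 = 37 - 129 = -92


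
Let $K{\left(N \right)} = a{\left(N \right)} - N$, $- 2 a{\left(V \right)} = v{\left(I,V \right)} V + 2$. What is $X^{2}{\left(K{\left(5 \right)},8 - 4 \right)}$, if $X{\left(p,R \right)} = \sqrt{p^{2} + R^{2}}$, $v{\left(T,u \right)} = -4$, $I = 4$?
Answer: $32$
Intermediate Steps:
$a{\left(V \right)} = -1 + 2 V$ ($a{\left(V \right)} = - \frac{- 4 V + 2}{2} = - \frac{2 - 4 V}{2} = -1 + 2 V$)
$K{\left(N \right)} = -1 + N$ ($K{\left(N \right)} = \left(-1 + 2 N\right) - N = -1 + N$)
$X{\left(p,R \right)} = \sqrt{R^{2} + p^{2}}$
$X^{2}{\left(K{\left(5 \right)},8 - 4 \right)} = \left(\sqrt{\left(8 - 4\right)^{2} + \left(-1 + 5\right)^{2}}\right)^{2} = \left(\sqrt{4^{2} + 4^{2}}\right)^{2} = \left(\sqrt{16 + 16}\right)^{2} = \left(\sqrt{32}\right)^{2} = \left(4 \sqrt{2}\right)^{2} = 32$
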